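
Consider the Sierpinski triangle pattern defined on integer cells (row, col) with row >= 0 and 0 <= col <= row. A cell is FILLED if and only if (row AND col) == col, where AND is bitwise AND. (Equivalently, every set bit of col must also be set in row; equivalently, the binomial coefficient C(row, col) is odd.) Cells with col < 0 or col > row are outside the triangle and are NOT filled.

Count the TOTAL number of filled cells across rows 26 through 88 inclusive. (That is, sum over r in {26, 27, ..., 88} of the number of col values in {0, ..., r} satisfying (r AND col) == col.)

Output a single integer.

Answer: 860

Derivation:
r26=11010 pc3: +8 =8
r27=11011 pc4: +16 =24
r28=11100 pc3: +8 =32
r29=11101 pc4: +16 =48
r30=11110 pc4: +16 =64
r31=11111 pc5: +32 =96
r32=100000 pc1: +2 =98
r33=100001 pc2: +4 =102
r34=100010 pc2: +4 =106
r35=100011 pc3: +8 =114
r36=100100 pc2: +4 =118
r37=100101 pc3: +8 =126
r38=100110 pc3: +8 =134
r39=100111 pc4: +16 =150
r40=101000 pc2: +4 =154
r41=101001 pc3: +8 =162
r42=101010 pc3: +8 =170
r43=101011 pc4: +16 =186
r44=101100 pc3: +8 =194
r45=101101 pc4: +16 =210
r46=101110 pc4: +16 =226
r47=101111 pc5: +32 =258
r48=110000 pc2: +4 =262
r49=110001 pc3: +8 =270
r50=110010 pc3: +8 =278
r51=110011 pc4: +16 =294
r52=110100 pc3: +8 =302
r53=110101 pc4: +16 =318
r54=110110 pc4: +16 =334
r55=110111 pc5: +32 =366
r56=111000 pc3: +8 =374
r57=111001 pc4: +16 =390
r58=111010 pc4: +16 =406
r59=111011 pc5: +32 =438
r60=111100 pc4: +16 =454
r61=111101 pc5: +32 =486
r62=111110 pc5: +32 =518
r63=111111 pc6: +64 =582
r64=1000000 pc1: +2 =584
r65=1000001 pc2: +4 =588
r66=1000010 pc2: +4 =592
r67=1000011 pc3: +8 =600
r68=1000100 pc2: +4 =604
r69=1000101 pc3: +8 =612
r70=1000110 pc3: +8 =620
r71=1000111 pc4: +16 =636
r72=1001000 pc2: +4 =640
r73=1001001 pc3: +8 =648
r74=1001010 pc3: +8 =656
r75=1001011 pc4: +16 =672
r76=1001100 pc3: +8 =680
r77=1001101 pc4: +16 =696
r78=1001110 pc4: +16 =712
r79=1001111 pc5: +32 =744
r80=1010000 pc2: +4 =748
r81=1010001 pc3: +8 =756
r82=1010010 pc3: +8 =764
r83=1010011 pc4: +16 =780
r84=1010100 pc3: +8 =788
r85=1010101 pc4: +16 =804
r86=1010110 pc4: +16 =820
r87=1010111 pc5: +32 =852
r88=1011000 pc3: +8 =860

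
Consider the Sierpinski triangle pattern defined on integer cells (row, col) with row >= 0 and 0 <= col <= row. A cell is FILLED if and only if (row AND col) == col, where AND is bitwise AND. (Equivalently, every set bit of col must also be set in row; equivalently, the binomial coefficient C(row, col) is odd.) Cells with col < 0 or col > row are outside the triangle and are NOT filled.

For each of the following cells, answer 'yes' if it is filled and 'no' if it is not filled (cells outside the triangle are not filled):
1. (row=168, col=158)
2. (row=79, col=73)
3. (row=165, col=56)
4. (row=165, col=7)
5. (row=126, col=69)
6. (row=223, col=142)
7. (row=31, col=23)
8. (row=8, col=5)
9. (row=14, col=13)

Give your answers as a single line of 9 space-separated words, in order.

(168,158): row=0b10101000, col=0b10011110, row AND col = 0b10001000 = 136; 136 != 158 -> empty
(79,73): row=0b1001111, col=0b1001001, row AND col = 0b1001001 = 73; 73 == 73 -> filled
(165,56): row=0b10100101, col=0b111000, row AND col = 0b100000 = 32; 32 != 56 -> empty
(165,7): row=0b10100101, col=0b111, row AND col = 0b101 = 5; 5 != 7 -> empty
(126,69): row=0b1111110, col=0b1000101, row AND col = 0b1000100 = 68; 68 != 69 -> empty
(223,142): row=0b11011111, col=0b10001110, row AND col = 0b10001110 = 142; 142 == 142 -> filled
(31,23): row=0b11111, col=0b10111, row AND col = 0b10111 = 23; 23 == 23 -> filled
(8,5): row=0b1000, col=0b101, row AND col = 0b0 = 0; 0 != 5 -> empty
(14,13): row=0b1110, col=0b1101, row AND col = 0b1100 = 12; 12 != 13 -> empty

Answer: no yes no no no yes yes no no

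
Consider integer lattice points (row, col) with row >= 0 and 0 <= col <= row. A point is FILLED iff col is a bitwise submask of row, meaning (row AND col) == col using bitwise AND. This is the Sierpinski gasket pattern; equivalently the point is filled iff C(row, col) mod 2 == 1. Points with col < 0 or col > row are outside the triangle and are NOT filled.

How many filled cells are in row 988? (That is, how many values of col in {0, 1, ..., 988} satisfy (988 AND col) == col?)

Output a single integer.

988 in binary = 1111011100
popcount(988) = number of 1-bits in 1111011100 = 7
A col c satisfies (988 AND c) == c iff every set bit of c is also set in 988; each of the 7 set bits of 988 can independently be on or off in c.
count = 2^7 = 128

Answer: 128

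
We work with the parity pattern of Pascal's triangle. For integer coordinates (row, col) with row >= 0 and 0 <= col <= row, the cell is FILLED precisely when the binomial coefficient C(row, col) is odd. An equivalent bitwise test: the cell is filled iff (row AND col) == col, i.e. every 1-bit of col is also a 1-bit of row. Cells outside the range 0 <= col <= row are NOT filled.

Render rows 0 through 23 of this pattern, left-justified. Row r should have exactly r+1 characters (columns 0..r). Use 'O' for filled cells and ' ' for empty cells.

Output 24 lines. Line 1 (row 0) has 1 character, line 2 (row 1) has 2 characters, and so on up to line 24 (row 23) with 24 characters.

r0=0: O
r1=1: OO
r2=10: O O
r3=11: OOOO
r4=100: O   O
r5=101: OO  OO
r6=110: O O O O
r7=111: OOOOOOOO
r8=1000: O       O
r9=1001: OO      OO
r10=1010: O O     O O
r11=1011: OOOO    OOOO
r12=1100: O   O   O   O
r13=1101: OO  OO  OO  OO
r14=1110: O O O O O O O O
r15=1111: OOOOOOOOOOOOOOOO
r16=10000: O               O
r17=10001: OO              OO
r18=10010: O O             O O
r19=10011: OOOO            OOOO
r20=10100: O   O           O   O
r21=10101: OO  OO          OO  OO
r22=10110: O O O O         O O O O
r23=10111: OOOOOOOO        OOOOOOOO

Answer: O
OO
O O
OOOO
O   O
OO  OO
O O O O
OOOOOOOO
O       O
OO      OO
O O     O O
OOOO    OOOO
O   O   O   O
OO  OO  OO  OO
O O O O O O O O
OOOOOOOOOOOOOOOO
O               O
OO              OO
O O             O O
OOOO            OOOO
O   O           O   O
OO  OO          OO  OO
O O O O         O O O O
OOOOOOOO        OOOOOOOO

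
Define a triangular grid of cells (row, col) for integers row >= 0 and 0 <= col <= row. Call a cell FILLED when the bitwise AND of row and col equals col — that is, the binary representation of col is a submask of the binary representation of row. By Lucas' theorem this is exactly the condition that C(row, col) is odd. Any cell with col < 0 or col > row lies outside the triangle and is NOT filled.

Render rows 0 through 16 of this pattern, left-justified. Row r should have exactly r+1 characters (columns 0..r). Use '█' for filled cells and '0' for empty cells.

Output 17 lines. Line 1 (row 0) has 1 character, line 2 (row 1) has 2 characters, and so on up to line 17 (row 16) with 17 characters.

r0=0: █
r1=1: ██
r2=10: █0█
r3=11: ████
r4=100: █000█
r5=101: ██00██
r6=110: █0█0█0█
r7=111: ████████
r8=1000: █0000000█
r9=1001: ██000000██
r10=1010: █0█00000█0█
r11=1011: ████0000████
r12=1100: █000█000█000█
r13=1101: ██00██00██00██
r14=1110: █0█0█0█0█0█0█0█
r15=1111: ████████████████
r16=10000: █000000000000000█

Answer: █
██
█0█
████
█000█
██00██
█0█0█0█
████████
█0000000█
██000000██
█0█00000█0█
████0000████
█000█000█000█
██00██00██00██
█0█0█0█0█0█0█0█
████████████████
█000000000000000█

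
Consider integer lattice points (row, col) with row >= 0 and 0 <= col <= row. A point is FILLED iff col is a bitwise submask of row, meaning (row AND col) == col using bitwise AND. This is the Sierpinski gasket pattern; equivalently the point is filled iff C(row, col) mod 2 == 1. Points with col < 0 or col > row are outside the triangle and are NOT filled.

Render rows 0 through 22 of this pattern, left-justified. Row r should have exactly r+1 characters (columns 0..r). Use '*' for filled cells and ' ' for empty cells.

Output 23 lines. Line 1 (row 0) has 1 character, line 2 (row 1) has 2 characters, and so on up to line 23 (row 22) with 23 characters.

r0=0: *
r1=1: **
r2=10: * *
r3=11: ****
r4=100: *   *
r5=101: **  **
r6=110: * * * *
r7=111: ********
r8=1000: *       *
r9=1001: **      **
r10=1010: * *     * *
r11=1011: ****    ****
r12=1100: *   *   *   *
r13=1101: **  **  **  **
r14=1110: * * * * * * * *
r15=1111: ****************
r16=10000: *               *
r17=10001: **              **
r18=10010: * *             * *
r19=10011: ****            ****
r20=10100: *   *           *   *
r21=10101: **  **          **  **
r22=10110: * * * *         * * * *

Answer: *
**
* *
****
*   *
**  **
* * * *
********
*       *
**      **
* *     * *
****    ****
*   *   *   *
**  **  **  **
* * * * * * * *
****************
*               *
**              **
* *             * *
****            ****
*   *           *   *
**  **          **  **
* * * *         * * * *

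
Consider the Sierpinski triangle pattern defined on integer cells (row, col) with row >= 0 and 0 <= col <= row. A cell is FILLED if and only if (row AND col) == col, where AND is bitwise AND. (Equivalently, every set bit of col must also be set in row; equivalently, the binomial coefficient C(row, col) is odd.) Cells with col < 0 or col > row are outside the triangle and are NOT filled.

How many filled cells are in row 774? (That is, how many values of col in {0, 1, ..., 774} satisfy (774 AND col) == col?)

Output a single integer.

Answer: 16

Derivation:
774 in binary = 1100000110
popcount(774) = number of 1-bits in 1100000110 = 4
A col c satisfies (774 AND c) == c iff every set bit of c is also set in 774; each of the 4 set bits of 774 can independently be on or off in c.
count = 2^4 = 16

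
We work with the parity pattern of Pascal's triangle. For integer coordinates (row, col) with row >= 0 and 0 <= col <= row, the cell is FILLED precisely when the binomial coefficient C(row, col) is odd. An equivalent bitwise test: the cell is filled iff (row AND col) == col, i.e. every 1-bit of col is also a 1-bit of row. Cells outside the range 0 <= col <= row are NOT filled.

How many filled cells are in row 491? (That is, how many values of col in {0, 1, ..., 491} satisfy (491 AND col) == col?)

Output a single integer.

491 in binary = 111101011
popcount(491) = number of 1-bits in 111101011 = 7
A col c satisfies (491 AND c) == c iff every set bit of c is also set in 491; each of the 7 set bits of 491 can independently be on or off in c.
count = 2^7 = 128

Answer: 128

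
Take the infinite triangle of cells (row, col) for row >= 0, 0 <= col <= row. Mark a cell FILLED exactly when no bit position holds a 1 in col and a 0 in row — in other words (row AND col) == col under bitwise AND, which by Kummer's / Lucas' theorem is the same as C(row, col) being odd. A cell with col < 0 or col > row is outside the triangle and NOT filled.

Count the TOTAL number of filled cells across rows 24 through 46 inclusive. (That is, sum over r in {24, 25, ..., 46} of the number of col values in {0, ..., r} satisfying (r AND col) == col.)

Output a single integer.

Answer: 238

Derivation:
r24=11000 pc2: +4 =4
r25=11001 pc3: +8 =12
r26=11010 pc3: +8 =20
r27=11011 pc4: +16 =36
r28=11100 pc3: +8 =44
r29=11101 pc4: +16 =60
r30=11110 pc4: +16 =76
r31=11111 pc5: +32 =108
r32=100000 pc1: +2 =110
r33=100001 pc2: +4 =114
r34=100010 pc2: +4 =118
r35=100011 pc3: +8 =126
r36=100100 pc2: +4 =130
r37=100101 pc3: +8 =138
r38=100110 pc3: +8 =146
r39=100111 pc4: +16 =162
r40=101000 pc2: +4 =166
r41=101001 pc3: +8 =174
r42=101010 pc3: +8 =182
r43=101011 pc4: +16 =198
r44=101100 pc3: +8 =206
r45=101101 pc4: +16 =222
r46=101110 pc4: +16 =238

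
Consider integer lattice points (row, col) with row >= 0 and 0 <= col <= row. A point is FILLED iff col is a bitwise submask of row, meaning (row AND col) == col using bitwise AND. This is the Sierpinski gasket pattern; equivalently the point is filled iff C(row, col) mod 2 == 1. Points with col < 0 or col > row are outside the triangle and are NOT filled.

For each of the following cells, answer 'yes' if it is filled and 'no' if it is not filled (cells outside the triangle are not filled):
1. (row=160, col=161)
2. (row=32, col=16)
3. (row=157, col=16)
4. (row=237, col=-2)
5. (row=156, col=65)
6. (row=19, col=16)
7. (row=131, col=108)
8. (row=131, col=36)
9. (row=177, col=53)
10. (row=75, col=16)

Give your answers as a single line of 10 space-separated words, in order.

(160,161): col outside [0, 160] -> not filled
(32,16): row=0b100000, col=0b10000, row AND col = 0b0 = 0; 0 != 16 -> empty
(157,16): row=0b10011101, col=0b10000, row AND col = 0b10000 = 16; 16 == 16 -> filled
(237,-2): col outside [0, 237] -> not filled
(156,65): row=0b10011100, col=0b1000001, row AND col = 0b0 = 0; 0 != 65 -> empty
(19,16): row=0b10011, col=0b10000, row AND col = 0b10000 = 16; 16 == 16 -> filled
(131,108): row=0b10000011, col=0b1101100, row AND col = 0b0 = 0; 0 != 108 -> empty
(131,36): row=0b10000011, col=0b100100, row AND col = 0b0 = 0; 0 != 36 -> empty
(177,53): row=0b10110001, col=0b110101, row AND col = 0b110001 = 49; 49 != 53 -> empty
(75,16): row=0b1001011, col=0b10000, row AND col = 0b0 = 0; 0 != 16 -> empty

Answer: no no yes no no yes no no no no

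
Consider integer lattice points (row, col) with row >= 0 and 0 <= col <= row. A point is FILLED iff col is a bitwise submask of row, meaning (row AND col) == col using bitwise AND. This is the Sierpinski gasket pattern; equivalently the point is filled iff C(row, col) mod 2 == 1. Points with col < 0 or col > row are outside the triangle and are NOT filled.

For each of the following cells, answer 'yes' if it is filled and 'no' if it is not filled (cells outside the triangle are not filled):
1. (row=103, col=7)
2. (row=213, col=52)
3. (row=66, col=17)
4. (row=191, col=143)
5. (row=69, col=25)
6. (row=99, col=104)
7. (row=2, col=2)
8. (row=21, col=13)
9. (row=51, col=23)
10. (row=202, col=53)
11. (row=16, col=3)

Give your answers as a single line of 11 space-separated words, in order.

(103,7): row=0b1100111, col=0b111, row AND col = 0b111 = 7; 7 == 7 -> filled
(213,52): row=0b11010101, col=0b110100, row AND col = 0b10100 = 20; 20 != 52 -> empty
(66,17): row=0b1000010, col=0b10001, row AND col = 0b0 = 0; 0 != 17 -> empty
(191,143): row=0b10111111, col=0b10001111, row AND col = 0b10001111 = 143; 143 == 143 -> filled
(69,25): row=0b1000101, col=0b11001, row AND col = 0b1 = 1; 1 != 25 -> empty
(99,104): col outside [0, 99] -> not filled
(2,2): row=0b10, col=0b10, row AND col = 0b10 = 2; 2 == 2 -> filled
(21,13): row=0b10101, col=0b1101, row AND col = 0b101 = 5; 5 != 13 -> empty
(51,23): row=0b110011, col=0b10111, row AND col = 0b10011 = 19; 19 != 23 -> empty
(202,53): row=0b11001010, col=0b110101, row AND col = 0b0 = 0; 0 != 53 -> empty
(16,3): row=0b10000, col=0b11, row AND col = 0b0 = 0; 0 != 3 -> empty

Answer: yes no no yes no no yes no no no no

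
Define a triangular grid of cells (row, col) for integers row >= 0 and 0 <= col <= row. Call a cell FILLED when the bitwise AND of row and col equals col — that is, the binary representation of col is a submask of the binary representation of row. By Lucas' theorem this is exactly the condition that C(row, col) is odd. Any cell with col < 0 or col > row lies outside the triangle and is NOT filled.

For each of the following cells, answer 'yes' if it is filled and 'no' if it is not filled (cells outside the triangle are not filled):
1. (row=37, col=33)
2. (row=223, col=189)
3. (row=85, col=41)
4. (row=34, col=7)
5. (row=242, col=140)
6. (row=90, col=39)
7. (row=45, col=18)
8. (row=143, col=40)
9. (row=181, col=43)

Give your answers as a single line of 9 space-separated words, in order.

Answer: yes no no no no no no no no

Derivation:
(37,33): row=0b100101, col=0b100001, row AND col = 0b100001 = 33; 33 == 33 -> filled
(223,189): row=0b11011111, col=0b10111101, row AND col = 0b10011101 = 157; 157 != 189 -> empty
(85,41): row=0b1010101, col=0b101001, row AND col = 0b1 = 1; 1 != 41 -> empty
(34,7): row=0b100010, col=0b111, row AND col = 0b10 = 2; 2 != 7 -> empty
(242,140): row=0b11110010, col=0b10001100, row AND col = 0b10000000 = 128; 128 != 140 -> empty
(90,39): row=0b1011010, col=0b100111, row AND col = 0b10 = 2; 2 != 39 -> empty
(45,18): row=0b101101, col=0b10010, row AND col = 0b0 = 0; 0 != 18 -> empty
(143,40): row=0b10001111, col=0b101000, row AND col = 0b1000 = 8; 8 != 40 -> empty
(181,43): row=0b10110101, col=0b101011, row AND col = 0b100001 = 33; 33 != 43 -> empty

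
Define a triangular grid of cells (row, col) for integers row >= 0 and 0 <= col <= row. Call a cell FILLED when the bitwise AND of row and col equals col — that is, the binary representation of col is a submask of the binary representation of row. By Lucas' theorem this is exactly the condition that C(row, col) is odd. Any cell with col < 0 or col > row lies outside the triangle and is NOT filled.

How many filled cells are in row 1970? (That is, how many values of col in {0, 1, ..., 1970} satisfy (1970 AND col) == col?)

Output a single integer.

Answer: 128

Derivation:
1970 in binary = 11110110010
popcount(1970) = number of 1-bits in 11110110010 = 7
A col c satisfies (1970 AND c) == c iff every set bit of c is also set in 1970; each of the 7 set bits of 1970 can independently be on or off in c.
count = 2^7 = 128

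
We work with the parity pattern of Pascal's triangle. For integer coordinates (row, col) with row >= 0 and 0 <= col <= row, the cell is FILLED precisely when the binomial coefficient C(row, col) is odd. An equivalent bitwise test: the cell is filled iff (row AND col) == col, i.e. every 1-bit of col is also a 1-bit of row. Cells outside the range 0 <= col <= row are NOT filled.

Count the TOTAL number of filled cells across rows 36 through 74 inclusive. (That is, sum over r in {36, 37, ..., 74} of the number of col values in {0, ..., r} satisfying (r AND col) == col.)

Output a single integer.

r36=100100 pc2: +4 =4
r37=100101 pc3: +8 =12
r38=100110 pc3: +8 =20
r39=100111 pc4: +16 =36
r40=101000 pc2: +4 =40
r41=101001 pc3: +8 =48
r42=101010 pc3: +8 =56
r43=101011 pc4: +16 =72
r44=101100 pc3: +8 =80
r45=101101 pc4: +16 =96
r46=101110 pc4: +16 =112
r47=101111 pc5: +32 =144
r48=110000 pc2: +4 =148
r49=110001 pc3: +8 =156
r50=110010 pc3: +8 =164
r51=110011 pc4: +16 =180
r52=110100 pc3: +8 =188
r53=110101 pc4: +16 =204
r54=110110 pc4: +16 =220
r55=110111 pc5: +32 =252
r56=111000 pc3: +8 =260
r57=111001 pc4: +16 =276
r58=111010 pc4: +16 =292
r59=111011 pc5: +32 =324
r60=111100 pc4: +16 =340
r61=111101 pc5: +32 =372
r62=111110 pc5: +32 =404
r63=111111 pc6: +64 =468
r64=1000000 pc1: +2 =470
r65=1000001 pc2: +4 =474
r66=1000010 pc2: +4 =478
r67=1000011 pc3: +8 =486
r68=1000100 pc2: +4 =490
r69=1000101 pc3: +8 =498
r70=1000110 pc3: +8 =506
r71=1000111 pc4: +16 =522
r72=1001000 pc2: +4 =526
r73=1001001 pc3: +8 =534
r74=1001010 pc3: +8 =542

Answer: 542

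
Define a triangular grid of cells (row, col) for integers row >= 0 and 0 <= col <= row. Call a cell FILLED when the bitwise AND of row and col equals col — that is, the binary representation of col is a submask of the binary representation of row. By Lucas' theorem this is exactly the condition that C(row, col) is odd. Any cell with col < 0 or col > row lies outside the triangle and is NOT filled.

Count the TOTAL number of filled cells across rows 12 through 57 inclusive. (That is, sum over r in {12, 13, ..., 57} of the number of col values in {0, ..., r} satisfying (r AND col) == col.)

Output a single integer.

Answer: 492

Derivation:
r12=1100 pc2: +4 =4
r13=1101 pc3: +8 =12
r14=1110 pc3: +8 =20
r15=1111 pc4: +16 =36
r16=10000 pc1: +2 =38
r17=10001 pc2: +4 =42
r18=10010 pc2: +4 =46
r19=10011 pc3: +8 =54
r20=10100 pc2: +4 =58
r21=10101 pc3: +8 =66
r22=10110 pc3: +8 =74
r23=10111 pc4: +16 =90
r24=11000 pc2: +4 =94
r25=11001 pc3: +8 =102
r26=11010 pc3: +8 =110
r27=11011 pc4: +16 =126
r28=11100 pc3: +8 =134
r29=11101 pc4: +16 =150
r30=11110 pc4: +16 =166
r31=11111 pc5: +32 =198
r32=100000 pc1: +2 =200
r33=100001 pc2: +4 =204
r34=100010 pc2: +4 =208
r35=100011 pc3: +8 =216
r36=100100 pc2: +4 =220
r37=100101 pc3: +8 =228
r38=100110 pc3: +8 =236
r39=100111 pc4: +16 =252
r40=101000 pc2: +4 =256
r41=101001 pc3: +8 =264
r42=101010 pc3: +8 =272
r43=101011 pc4: +16 =288
r44=101100 pc3: +8 =296
r45=101101 pc4: +16 =312
r46=101110 pc4: +16 =328
r47=101111 pc5: +32 =360
r48=110000 pc2: +4 =364
r49=110001 pc3: +8 =372
r50=110010 pc3: +8 =380
r51=110011 pc4: +16 =396
r52=110100 pc3: +8 =404
r53=110101 pc4: +16 =420
r54=110110 pc4: +16 =436
r55=110111 pc5: +32 =468
r56=111000 pc3: +8 =476
r57=111001 pc4: +16 =492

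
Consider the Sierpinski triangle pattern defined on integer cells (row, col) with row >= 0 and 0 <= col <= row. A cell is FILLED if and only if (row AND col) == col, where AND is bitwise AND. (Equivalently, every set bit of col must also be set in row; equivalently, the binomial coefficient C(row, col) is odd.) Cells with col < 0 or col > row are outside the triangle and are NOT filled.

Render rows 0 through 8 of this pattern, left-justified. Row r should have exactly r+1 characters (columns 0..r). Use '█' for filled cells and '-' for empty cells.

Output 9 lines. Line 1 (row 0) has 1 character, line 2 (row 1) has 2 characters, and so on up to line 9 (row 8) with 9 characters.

r0=0: █
r1=1: ██
r2=10: █-█
r3=11: ████
r4=100: █---█
r5=101: ██--██
r6=110: █-█-█-█
r7=111: ████████
r8=1000: █-------█

Answer: █
██
█-█
████
█---█
██--██
█-█-█-█
████████
█-------█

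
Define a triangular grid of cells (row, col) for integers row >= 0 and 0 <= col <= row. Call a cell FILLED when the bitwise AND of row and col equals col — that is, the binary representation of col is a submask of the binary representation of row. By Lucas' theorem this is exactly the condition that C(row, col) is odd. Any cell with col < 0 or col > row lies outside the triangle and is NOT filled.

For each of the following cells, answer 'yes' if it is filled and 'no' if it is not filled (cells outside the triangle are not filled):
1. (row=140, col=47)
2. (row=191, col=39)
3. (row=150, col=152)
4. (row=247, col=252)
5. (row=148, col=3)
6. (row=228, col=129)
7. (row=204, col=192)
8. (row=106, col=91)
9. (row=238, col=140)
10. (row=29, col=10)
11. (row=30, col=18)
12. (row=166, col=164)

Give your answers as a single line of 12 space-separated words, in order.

Answer: no yes no no no no yes no yes no yes yes

Derivation:
(140,47): row=0b10001100, col=0b101111, row AND col = 0b1100 = 12; 12 != 47 -> empty
(191,39): row=0b10111111, col=0b100111, row AND col = 0b100111 = 39; 39 == 39 -> filled
(150,152): col outside [0, 150] -> not filled
(247,252): col outside [0, 247] -> not filled
(148,3): row=0b10010100, col=0b11, row AND col = 0b0 = 0; 0 != 3 -> empty
(228,129): row=0b11100100, col=0b10000001, row AND col = 0b10000000 = 128; 128 != 129 -> empty
(204,192): row=0b11001100, col=0b11000000, row AND col = 0b11000000 = 192; 192 == 192 -> filled
(106,91): row=0b1101010, col=0b1011011, row AND col = 0b1001010 = 74; 74 != 91 -> empty
(238,140): row=0b11101110, col=0b10001100, row AND col = 0b10001100 = 140; 140 == 140 -> filled
(29,10): row=0b11101, col=0b1010, row AND col = 0b1000 = 8; 8 != 10 -> empty
(30,18): row=0b11110, col=0b10010, row AND col = 0b10010 = 18; 18 == 18 -> filled
(166,164): row=0b10100110, col=0b10100100, row AND col = 0b10100100 = 164; 164 == 164 -> filled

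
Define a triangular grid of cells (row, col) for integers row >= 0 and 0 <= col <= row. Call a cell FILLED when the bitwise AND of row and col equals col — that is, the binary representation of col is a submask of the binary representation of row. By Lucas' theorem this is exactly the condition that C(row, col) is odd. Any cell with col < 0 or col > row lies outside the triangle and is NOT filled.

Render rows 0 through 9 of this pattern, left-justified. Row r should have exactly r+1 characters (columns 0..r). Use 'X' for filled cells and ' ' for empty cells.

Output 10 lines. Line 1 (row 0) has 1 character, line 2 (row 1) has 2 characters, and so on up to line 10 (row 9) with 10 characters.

r0=0: X
r1=1: XX
r2=10: X X
r3=11: XXXX
r4=100: X   X
r5=101: XX  XX
r6=110: X X X X
r7=111: XXXXXXXX
r8=1000: X       X
r9=1001: XX      XX

Answer: X
XX
X X
XXXX
X   X
XX  XX
X X X X
XXXXXXXX
X       X
XX      XX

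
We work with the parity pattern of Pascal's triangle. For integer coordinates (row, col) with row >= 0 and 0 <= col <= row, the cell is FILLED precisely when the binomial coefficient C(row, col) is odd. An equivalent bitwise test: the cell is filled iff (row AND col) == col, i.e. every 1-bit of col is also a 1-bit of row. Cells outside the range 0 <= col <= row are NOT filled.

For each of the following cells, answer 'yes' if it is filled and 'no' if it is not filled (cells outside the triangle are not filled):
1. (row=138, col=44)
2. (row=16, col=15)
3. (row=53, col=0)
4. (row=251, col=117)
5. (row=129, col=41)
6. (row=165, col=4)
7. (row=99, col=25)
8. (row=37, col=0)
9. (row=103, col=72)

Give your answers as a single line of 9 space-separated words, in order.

Answer: no no yes no no yes no yes no

Derivation:
(138,44): row=0b10001010, col=0b101100, row AND col = 0b1000 = 8; 8 != 44 -> empty
(16,15): row=0b10000, col=0b1111, row AND col = 0b0 = 0; 0 != 15 -> empty
(53,0): row=0b110101, col=0b0, row AND col = 0b0 = 0; 0 == 0 -> filled
(251,117): row=0b11111011, col=0b1110101, row AND col = 0b1110001 = 113; 113 != 117 -> empty
(129,41): row=0b10000001, col=0b101001, row AND col = 0b1 = 1; 1 != 41 -> empty
(165,4): row=0b10100101, col=0b100, row AND col = 0b100 = 4; 4 == 4 -> filled
(99,25): row=0b1100011, col=0b11001, row AND col = 0b1 = 1; 1 != 25 -> empty
(37,0): row=0b100101, col=0b0, row AND col = 0b0 = 0; 0 == 0 -> filled
(103,72): row=0b1100111, col=0b1001000, row AND col = 0b1000000 = 64; 64 != 72 -> empty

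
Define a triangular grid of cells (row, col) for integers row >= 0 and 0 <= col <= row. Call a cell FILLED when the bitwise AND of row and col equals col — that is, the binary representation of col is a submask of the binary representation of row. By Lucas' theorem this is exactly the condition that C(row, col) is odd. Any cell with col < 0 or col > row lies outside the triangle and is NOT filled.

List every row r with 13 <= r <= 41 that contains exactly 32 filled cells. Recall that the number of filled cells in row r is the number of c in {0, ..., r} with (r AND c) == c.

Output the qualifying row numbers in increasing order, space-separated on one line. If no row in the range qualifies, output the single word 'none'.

Answer: 31

Derivation:
Row r has 2^popcount(r) filled cells, so we need popcount(r) = log2(32) = 5.
Scan r = 13..41 and keep those with exactly 5 one-bits:
r=13=1101 popcount=3 -> skip
r=14=1110 popcount=3 -> skip
r=15=1111 popcount=4 -> skip
r=16=10000 popcount=1 -> skip
r=17=10001 popcount=2 -> skip
r=18=10010 popcount=2 -> skip
r=19=10011 popcount=3 -> skip
r=20=10100 popcount=2 -> skip
r=21=10101 popcount=3 -> skip
r=22=10110 popcount=3 -> skip
r=23=10111 popcount=4 -> skip
r=24=11000 popcount=2 -> skip
r=25=11001 popcount=3 -> skip
r=26=11010 popcount=3 -> skip
r=27=11011 popcount=4 -> skip
r=28=11100 popcount=3 -> skip
r=29=11101 popcount=4 -> skip
r=30=11110 popcount=4 -> skip
r=31=11111 popcount=5 -> KEEP
r=32=100000 popcount=1 -> skip
r=33=100001 popcount=2 -> skip
r=34=100010 popcount=2 -> skip
r=35=100011 popcount=3 -> skip
r=36=100100 popcount=2 -> skip
r=37=100101 popcount=3 -> skip
r=38=100110 popcount=3 -> skip
r=39=100111 popcount=4 -> skip
r=40=101000 popcount=2 -> skip
r=41=101001 popcount=3 -> skip
Kept rows: 31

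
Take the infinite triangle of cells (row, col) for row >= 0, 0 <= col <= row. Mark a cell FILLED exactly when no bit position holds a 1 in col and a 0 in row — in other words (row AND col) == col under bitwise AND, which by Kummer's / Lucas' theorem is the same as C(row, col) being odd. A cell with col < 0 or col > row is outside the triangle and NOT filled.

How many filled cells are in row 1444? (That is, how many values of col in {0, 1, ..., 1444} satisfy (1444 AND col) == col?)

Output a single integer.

Answer: 32

Derivation:
1444 in binary = 10110100100
popcount(1444) = number of 1-bits in 10110100100 = 5
A col c satisfies (1444 AND c) == c iff every set bit of c is also set in 1444; each of the 5 set bits of 1444 can independently be on or off in c.
count = 2^5 = 32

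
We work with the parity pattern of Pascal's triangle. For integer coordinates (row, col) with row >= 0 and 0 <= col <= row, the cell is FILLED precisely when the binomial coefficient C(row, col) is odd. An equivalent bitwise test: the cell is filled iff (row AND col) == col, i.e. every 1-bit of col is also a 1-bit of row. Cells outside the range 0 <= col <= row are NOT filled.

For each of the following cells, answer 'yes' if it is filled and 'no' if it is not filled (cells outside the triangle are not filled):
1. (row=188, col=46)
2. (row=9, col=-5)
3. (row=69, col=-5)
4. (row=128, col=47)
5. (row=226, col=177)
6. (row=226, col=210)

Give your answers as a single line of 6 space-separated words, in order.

(188,46): row=0b10111100, col=0b101110, row AND col = 0b101100 = 44; 44 != 46 -> empty
(9,-5): col outside [0, 9] -> not filled
(69,-5): col outside [0, 69] -> not filled
(128,47): row=0b10000000, col=0b101111, row AND col = 0b0 = 0; 0 != 47 -> empty
(226,177): row=0b11100010, col=0b10110001, row AND col = 0b10100000 = 160; 160 != 177 -> empty
(226,210): row=0b11100010, col=0b11010010, row AND col = 0b11000010 = 194; 194 != 210 -> empty

Answer: no no no no no no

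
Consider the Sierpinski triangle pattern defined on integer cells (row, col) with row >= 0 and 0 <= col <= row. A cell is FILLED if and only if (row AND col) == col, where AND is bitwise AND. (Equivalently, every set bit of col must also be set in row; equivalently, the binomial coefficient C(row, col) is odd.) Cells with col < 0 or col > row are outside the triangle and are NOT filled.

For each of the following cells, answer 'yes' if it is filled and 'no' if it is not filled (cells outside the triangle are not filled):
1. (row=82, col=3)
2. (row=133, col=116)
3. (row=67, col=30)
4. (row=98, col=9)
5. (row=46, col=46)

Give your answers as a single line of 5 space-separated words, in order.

(82,3): row=0b1010010, col=0b11, row AND col = 0b10 = 2; 2 != 3 -> empty
(133,116): row=0b10000101, col=0b1110100, row AND col = 0b100 = 4; 4 != 116 -> empty
(67,30): row=0b1000011, col=0b11110, row AND col = 0b10 = 2; 2 != 30 -> empty
(98,9): row=0b1100010, col=0b1001, row AND col = 0b0 = 0; 0 != 9 -> empty
(46,46): row=0b101110, col=0b101110, row AND col = 0b101110 = 46; 46 == 46 -> filled

Answer: no no no no yes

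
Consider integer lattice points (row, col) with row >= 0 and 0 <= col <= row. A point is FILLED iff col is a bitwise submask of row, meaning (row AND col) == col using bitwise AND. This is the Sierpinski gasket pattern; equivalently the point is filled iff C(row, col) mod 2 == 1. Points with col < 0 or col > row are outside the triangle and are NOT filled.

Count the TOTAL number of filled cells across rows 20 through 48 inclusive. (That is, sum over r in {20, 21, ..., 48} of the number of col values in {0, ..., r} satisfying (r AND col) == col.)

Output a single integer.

r20=10100 pc2: +4 =4
r21=10101 pc3: +8 =12
r22=10110 pc3: +8 =20
r23=10111 pc4: +16 =36
r24=11000 pc2: +4 =40
r25=11001 pc3: +8 =48
r26=11010 pc3: +8 =56
r27=11011 pc4: +16 =72
r28=11100 pc3: +8 =80
r29=11101 pc4: +16 =96
r30=11110 pc4: +16 =112
r31=11111 pc5: +32 =144
r32=100000 pc1: +2 =146
r33=100001 pc2: +4 =150
r34=100010 pc2: +4 =154
r35=100011 pc3: +8 =162
r36=100100 pc2: +4 =166
r37=100101 pc3: +8 =174
r38=100110 pc3: +8 =182
r39=100111 pc4: +16 =198
r40=101000 pc2: +4 =202
r41=101001 pc3: +8 =210
r42=101010 pc3: +8 =218
r43=101011 pc4: +16 =234
r44=101100 pc3: +8 =242
r45=101101 pc4: +16 =258
r46=101110 pc4: +16 =274
r47=101111 pc5: +32 =306
r48=110000 pc2: +4 =310

Answer: 310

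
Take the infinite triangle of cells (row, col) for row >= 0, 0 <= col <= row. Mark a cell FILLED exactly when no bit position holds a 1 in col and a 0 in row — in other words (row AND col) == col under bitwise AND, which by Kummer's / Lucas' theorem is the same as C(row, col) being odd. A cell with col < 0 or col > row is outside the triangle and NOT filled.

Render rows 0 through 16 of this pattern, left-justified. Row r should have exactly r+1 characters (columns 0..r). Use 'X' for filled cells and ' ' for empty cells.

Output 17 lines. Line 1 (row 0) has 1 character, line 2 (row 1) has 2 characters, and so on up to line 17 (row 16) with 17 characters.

r0=0: X
r1=1: XX
r2=10: X X
r3=11: XXXX
r4=100: X   X
r5=101: XX  XX
r6=110: X X X X
r7=111: XXXXXXXX
r8=1000: X       X
r9=1001: XX      XX
r10=1010: X X     X X
r11=1011: XXXX    XXXX
r12=1100: X   X   X   X
r13=1101: XX  XX  XX  XX
r14=1110: X X X X X X X X
r15=1111: XXXXXXXXXXXXXXXX
r16=10000: X               X

Answer: X
XX
X X
XXXX
X   X
XX  XX
X X X X
XXXXXXXX
X       X
XX      XX
X X     X X
XXXX    XXXX
X   X   X   X
XX  XX  XX  XX
X X X X X X X X
XXXXXXXXXXXXXXXX
X               X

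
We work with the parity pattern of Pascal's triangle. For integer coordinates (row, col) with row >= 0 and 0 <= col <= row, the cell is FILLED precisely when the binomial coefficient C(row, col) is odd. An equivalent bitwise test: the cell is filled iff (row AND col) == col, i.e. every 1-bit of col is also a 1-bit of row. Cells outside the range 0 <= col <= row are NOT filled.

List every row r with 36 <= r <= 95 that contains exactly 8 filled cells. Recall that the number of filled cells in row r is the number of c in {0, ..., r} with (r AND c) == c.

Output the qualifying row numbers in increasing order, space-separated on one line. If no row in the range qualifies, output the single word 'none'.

Answer: 37 38 41 42 44 49 50 52 56 67 69 70 73 74 76 81 82 84 88

Derivation:
Row r has 2^popcount(r) filled cells, so we need popcount(r) = log2(8) = 3.
Scan r = 36..95 and keep those with exactly 3 one-bits:
r=36=100100 popcount=2 -> skip
r=37=100101 popcount=3 -> KEEP
r=38=100110 popcount=3 -> KEEP
r=39=100111 popcount=4 -> skip
r=40=101000 popcount=2 -> skip
r=41=101001 popcount=3 -> KEEP
r=42=101010 popcount=3 -> KEEP
r=43=101011 popcount=4 -> skip
r=44=101100 popcount=3 -> KEEP
r=45=101101 popcount=4 -> skip
r=46=101110 popcount=4 -> skip
r=47=101111 popcount=5 -> skip
r=48=110000 popcount=2 -> skip
r=49=110001 popcount=3 -> KEEP
r=50=110010 popcount=3 -> KEEP
r=51=110011 popcount=4 -> skip
r=52=110100 popcount=3 -> KEEP
r=53=110101 popcount=4 -> skip
r=54=110110 popcount=4 -> skip
r=55=110111 popcount=5 -> skip
r=56=111000 popcount=3 -> KEEP
r=57=111001 popcount=4 -> skip
r=58=111010 popcount=4 -> skip
r=59=111011 popcount=5 -> skip
r=60=111100 popcount=4 -> skip
r=61=111101 popcount=5 -> skip
r=62=111110 popcount=5 -> skip
r=63=111111 popcount=6 -> skip
r=64=1000000 popcount=1 -> skip
r=65=1000001 popcount=2 -> skip
r=66=1000010 popcount=2 -> skip
r=67=1000011 popcount=3 -> KEEP
r=68=1000100 popcount=2 -> skip
r=69=1000101 popcount=3 -> KEEP
r=70=1000110 popcount=3 -> KEEP
r=71=1000111 popcount=4 -> skip
r=72=1001000 popcount=2 -> skip
r=73=1001001 popcount=3 -> KEEP
r=74=1001010 popcount=3 -> KEEP
r=75=1001011 popcount=4 -> skip
r=76=1001100 popcount=3 -> KEEP
r=77=1001101 popcount=4 -> skip
r=78=1001110 popcount=4 -> skip
r=79=1001111 popcount=5 -> skip
r=80=1010000 popcount=2 -> skip
r=81=1010001 popcount=3 -> KEEP
r=82=1010010 popcount=3 -> KEEP
r=83=1010011 popcount=4 -> skip
r=84=1010100 popcount=3 -> KEEP
r=85=1010101 popcount=4 -> skip
r=86=1010110 popcount=4 -> skip
r=87=1010111 popcount=5 -> skip
r=88=1011000 popcount=3 -> KEEP
r=89=1011001 popcount=4 -> skip
r=90=1011010 popcount=4 -> skip
r=91=1011011 popcount=5 -> skip
r=92=1011100 popcount=4 -> skip
r=93=1011101 popcount=5 -> skip
r=94=1011110 popcount=5 -> skip
r=95=1011111 popcount=6 -> skip
Kept rows: 37 38 41 42 44 49 50 52 56 67 69 70 73 74 76 81 82 84 88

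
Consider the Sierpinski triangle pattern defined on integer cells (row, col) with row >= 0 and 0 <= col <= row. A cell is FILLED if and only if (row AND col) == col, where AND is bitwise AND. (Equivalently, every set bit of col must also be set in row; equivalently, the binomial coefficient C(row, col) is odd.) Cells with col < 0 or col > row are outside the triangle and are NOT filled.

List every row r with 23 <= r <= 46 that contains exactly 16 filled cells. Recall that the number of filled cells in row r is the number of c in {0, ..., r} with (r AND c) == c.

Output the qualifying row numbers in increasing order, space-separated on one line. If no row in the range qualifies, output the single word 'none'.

Row r has 2^popcount(r) filled cells, so we need popcount(r) = log2(16) = 4.
Scan r = 23..46 and keep those with exactly 4 one-bits:
r=23=10111 popcount=4 -> KEEP
r=24=11000 popcount=2 -> skip
r=25=11001 popcount=3 -> skip
r=26=11010 popcount=3 -> skip
r=27=11011 popcount=4 -> KEEP
r=28=11100 popcount=3 -> skip
r=29=11101 popcount=4 -> KEEP
r=30=11110 popcount=4 -> KEEP
r=31=11111 popcount=5 -> skip
r=32=100000 popcount=1 -> skip
r=33=100001 popcount=2 -> skip
r=34=100010 popcount=2 -> skip
r=35=100011 popcount=3 -> skip
r=36=100100 popcount=2 -> skip
r=37=100101 popcount=3 -> skip
r=38=100110 popcount=3 -> skip
r=39=100111 popcount=4 -> KEEP
r=40=101000 popcount=2 -> skip
r=41=101001 popcount=3 -> skip
r=42=101010 popcount=3 -> skip
r=43=101011 popcount=4 -> KEEP
r=44=101100 popcount=3 -> skip
r=45=101101 popcount=4 -> KEEP
r=46=101110 popcount=4 -> KEEP
Kept rows: 23 27 29 30 39 43 45 46

Answer: 23 27 29 30 39 43 45 46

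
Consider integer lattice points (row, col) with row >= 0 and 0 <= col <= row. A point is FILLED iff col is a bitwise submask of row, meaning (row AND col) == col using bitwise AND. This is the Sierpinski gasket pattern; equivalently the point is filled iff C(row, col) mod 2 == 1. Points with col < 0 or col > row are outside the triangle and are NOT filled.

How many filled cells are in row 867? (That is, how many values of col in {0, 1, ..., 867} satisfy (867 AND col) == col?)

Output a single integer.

Answer: 64

Derivation:
867 in binary = 1101100011
popcount(867) = number of 1-bits in 1101100011 = 6
A col c satisfies (867 AND c) == c iff every set bit of c is also set in 867; each of the 6 set bits of 867 can independently be on or off in c.
count = 2^6 = 64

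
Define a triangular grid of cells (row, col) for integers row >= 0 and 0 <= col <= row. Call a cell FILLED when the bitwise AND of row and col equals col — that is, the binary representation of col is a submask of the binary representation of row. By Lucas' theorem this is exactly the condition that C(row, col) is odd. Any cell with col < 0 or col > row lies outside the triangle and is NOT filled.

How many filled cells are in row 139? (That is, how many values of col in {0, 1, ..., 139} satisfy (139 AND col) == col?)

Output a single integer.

139 in binary = 10001011
popcount(139) = number of 1-bits in 10001011 = 4
A col c satisfies (139 AND c) == c iff every set bit of c is also set in 139; each of the 4 set bits of 139 can independently be on or off in c.
count = 2^4 = 16

Answer: 16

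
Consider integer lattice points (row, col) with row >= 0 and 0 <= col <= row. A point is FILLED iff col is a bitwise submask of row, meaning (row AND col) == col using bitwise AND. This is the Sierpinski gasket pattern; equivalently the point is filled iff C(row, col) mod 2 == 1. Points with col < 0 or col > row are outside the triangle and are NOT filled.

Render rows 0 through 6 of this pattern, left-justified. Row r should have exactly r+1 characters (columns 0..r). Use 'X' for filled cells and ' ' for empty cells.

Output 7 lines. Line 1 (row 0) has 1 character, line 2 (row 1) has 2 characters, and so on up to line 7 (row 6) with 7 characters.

r0=0: X
r1=1: XX
r2=10: X X
r3=11: XXXX
r4=100: X   X
r5=101: XX  XX
r6=110: X X X X

Answer: X
XX
X X
XXXX
X   X
XX  XX
X X X X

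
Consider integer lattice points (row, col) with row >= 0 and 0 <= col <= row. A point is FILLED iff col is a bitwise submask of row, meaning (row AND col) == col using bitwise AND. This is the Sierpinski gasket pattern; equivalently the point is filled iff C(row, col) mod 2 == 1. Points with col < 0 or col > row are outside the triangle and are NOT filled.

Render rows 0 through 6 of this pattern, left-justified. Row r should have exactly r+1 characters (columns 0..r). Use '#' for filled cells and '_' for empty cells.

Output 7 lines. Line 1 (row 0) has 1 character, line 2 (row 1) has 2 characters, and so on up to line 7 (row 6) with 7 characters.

r0=0: #
r1=1: ##
r2=10: #_#
r3=11: ####
r4=100: #___#
r5=101: ##__##
r6=110: #_#_#_#

Answer: #
##
#_#
####
#___#
##__##
#_#_#_#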